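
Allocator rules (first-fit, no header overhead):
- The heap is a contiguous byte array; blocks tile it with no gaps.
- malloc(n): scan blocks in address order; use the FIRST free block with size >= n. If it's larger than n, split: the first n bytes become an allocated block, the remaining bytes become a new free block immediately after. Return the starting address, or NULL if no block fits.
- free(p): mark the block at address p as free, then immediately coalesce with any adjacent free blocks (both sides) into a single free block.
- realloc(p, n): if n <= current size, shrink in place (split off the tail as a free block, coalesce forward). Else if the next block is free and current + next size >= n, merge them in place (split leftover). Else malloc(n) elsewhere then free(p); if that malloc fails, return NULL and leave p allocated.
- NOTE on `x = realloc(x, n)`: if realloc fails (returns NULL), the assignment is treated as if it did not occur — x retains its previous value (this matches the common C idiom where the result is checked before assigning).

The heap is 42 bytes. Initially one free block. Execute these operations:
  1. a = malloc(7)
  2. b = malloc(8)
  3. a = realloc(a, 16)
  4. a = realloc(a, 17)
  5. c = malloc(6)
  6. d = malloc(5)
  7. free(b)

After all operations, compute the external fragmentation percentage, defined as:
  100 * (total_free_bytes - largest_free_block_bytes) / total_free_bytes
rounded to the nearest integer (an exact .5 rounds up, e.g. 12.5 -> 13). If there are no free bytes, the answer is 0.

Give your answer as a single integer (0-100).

Op 1: a = malloc(7) -> a = 0; heap: [0-6 ALLOC][7-41 FREE]
Op 2: b = malloc(8) -> b = 7; heap: [0-6 ALLOC][7-14 ALLOC][15-41 FREE]
Op 3: a = realloc(a, 16) -> a = 15; heap: [0-6 FREE][7-14 ALLOC][15-30 ALLOC][31-41 FREE]
Op 4: a = realloc(a, 17) -> a = 15; heap: [0-6 FREE][7-14 ALLOC][15-31 ALLOC][32-41 FREE]
Op 5: c = malloc(6) -> c = 0; heap: [0-5 ALLOC][6-6 FREE][7-14 ALLOC][15-31 ALLOC][32-41 FREE]
Op 6: d = malloc(5) -> d = 32; heap: [0-5 ALLOC][6-6 FREE][7-14 ALLOC][15-31 ALLOC][32-36 ALLOC][37-41 FREE]
Op 7: free(b) -> (freed b); heap: [0-5 ALLOC][6-14 FREE][15-31 ALLOC][32-36 ALLOC][37-41 FREE]
Free blocks: [9 5] total_free=14 largest=9 -> 100*(14-9)/14 = 500/14 ≈ 35.714 -> rounds to 36

Answer: 36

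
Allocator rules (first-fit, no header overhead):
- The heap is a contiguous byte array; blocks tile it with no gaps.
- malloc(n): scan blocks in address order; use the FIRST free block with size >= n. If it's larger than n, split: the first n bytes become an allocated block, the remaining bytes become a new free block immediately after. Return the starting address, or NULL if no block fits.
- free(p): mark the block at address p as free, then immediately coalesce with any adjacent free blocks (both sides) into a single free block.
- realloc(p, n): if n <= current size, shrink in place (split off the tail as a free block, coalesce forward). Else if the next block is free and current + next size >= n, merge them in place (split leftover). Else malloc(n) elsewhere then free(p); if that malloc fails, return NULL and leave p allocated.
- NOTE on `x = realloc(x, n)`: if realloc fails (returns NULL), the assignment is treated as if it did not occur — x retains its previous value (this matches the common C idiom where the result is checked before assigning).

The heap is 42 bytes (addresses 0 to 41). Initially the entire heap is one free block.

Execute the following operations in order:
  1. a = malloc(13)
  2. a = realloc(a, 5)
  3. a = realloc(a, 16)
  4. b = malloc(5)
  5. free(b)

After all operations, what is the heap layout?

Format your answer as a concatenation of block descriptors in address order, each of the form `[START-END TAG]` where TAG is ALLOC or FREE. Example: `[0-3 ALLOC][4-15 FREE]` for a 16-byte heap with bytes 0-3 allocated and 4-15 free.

Answer: [0-15 ALLOC][16-41 FREE]

Derivation:
Op 1: a = malloc(13) -> a = 0; heap: [0-12 ALLOC][13-41 FREE]
Op 2: a = realloc(a, 5) -> a = 0; heap: [0-4 ALLOC][5-41 FREE]
Op 3: a = realloc(a, 16) -> a = 0; heap: [0-15 ALLOC][16-41 FREE]
Op 4: b = malloc(5) -> b = 16; heap: [0-15 ALLOC][16-20 ALLOC][21-41 FREE]
Op 5: free(b) -> (freed b); heap: [0-15 ALLOC][16-41 FREE]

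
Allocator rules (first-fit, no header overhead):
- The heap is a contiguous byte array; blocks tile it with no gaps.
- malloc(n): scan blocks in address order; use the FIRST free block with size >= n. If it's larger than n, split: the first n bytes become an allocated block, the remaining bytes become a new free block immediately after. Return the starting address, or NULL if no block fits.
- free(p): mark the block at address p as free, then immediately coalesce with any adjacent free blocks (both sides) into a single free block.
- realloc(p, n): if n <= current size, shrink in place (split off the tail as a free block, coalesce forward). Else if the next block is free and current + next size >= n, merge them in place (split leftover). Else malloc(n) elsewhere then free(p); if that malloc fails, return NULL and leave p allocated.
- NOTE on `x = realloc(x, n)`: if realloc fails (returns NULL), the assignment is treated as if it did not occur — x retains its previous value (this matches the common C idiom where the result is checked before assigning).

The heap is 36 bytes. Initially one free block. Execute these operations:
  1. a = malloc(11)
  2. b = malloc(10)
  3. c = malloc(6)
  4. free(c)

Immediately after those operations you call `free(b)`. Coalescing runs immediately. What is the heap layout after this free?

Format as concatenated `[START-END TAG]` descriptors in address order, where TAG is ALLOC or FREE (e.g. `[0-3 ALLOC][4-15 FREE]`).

Answer: [0-10 ALLOC][11-35 FREE]

Derivation:
Op 1: a = malloc(11) -> a = 0; heap: [0-10 ALLOC][11-35 FREE]
Op 2: b = malloc(10) -> b = 11; heap: [0-10 ALLOC][11-20 ALLOC][21-35 FREE]
Op 3: c = malloc(6) -> c = 21; heap: [0-10 ALLOC][11-20 ALLOC][21-26 ALLOC][27-35 FREE]
Op 4: free(c) -> (freed c); heap: [0-10 ALLOC][11-20 ALLOC][21-35 FREE]
free(b): b = 11 -> block [11-20 ALLOC]; mark free, coalesce with adjacent free neighbors -> [0-10 ALLOC][11-35 FREE]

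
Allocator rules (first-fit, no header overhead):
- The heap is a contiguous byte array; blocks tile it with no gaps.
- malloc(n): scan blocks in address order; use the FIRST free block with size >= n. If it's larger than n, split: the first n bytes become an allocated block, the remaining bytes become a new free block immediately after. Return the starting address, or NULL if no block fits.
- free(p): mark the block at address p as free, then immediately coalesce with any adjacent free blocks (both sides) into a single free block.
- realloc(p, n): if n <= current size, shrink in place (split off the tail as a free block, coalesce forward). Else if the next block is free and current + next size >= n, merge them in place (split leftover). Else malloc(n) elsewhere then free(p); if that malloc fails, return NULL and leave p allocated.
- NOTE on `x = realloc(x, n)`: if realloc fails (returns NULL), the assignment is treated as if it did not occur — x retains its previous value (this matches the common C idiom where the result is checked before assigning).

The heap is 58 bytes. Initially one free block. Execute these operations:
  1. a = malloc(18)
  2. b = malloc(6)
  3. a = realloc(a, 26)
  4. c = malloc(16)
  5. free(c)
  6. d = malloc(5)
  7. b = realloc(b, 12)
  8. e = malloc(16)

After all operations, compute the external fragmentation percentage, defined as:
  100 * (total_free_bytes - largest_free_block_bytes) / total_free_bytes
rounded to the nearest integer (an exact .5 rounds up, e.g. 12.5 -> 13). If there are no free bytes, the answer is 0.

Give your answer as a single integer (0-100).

Op 1: a = malloc(18) -> a = 0; heap: [0-17 ALLOC][18-57 FREE]
Op 2: b = malloc(6) -> b = 18; heap: [0-17 ALLOC][18-23 ALLOC][24-57 FREE]
Op 3: a = realloc(a, 26) -> a = 24; heap: [0-17 FREE][18-23 ALLOC][24-49 ALLOC][50-57 FREE]
Op 4: c = malloc(16) -> c = 0; heap: [0-15 ALLOC][16-17 FREE][18-23 ALLOC][24-49 ALLOC][50-57 FREE]
Op 5: free(c) -> (freed c); heap: [0-17 FREE][18-23 ALLOC][24-49 ALLOC][50-57 FREE]
Op 6: d = malloc(5) -> d = 0; heap: [0-4 ALLOC][5-17 FREE][18-23 ALLOC][24-49 ALLOC][50-57 FREE]
Op 7: b = realloc(b, 12) -> b = 5; heap: [0-4 ALLOC][5-16 ALLOC][17-23 FREE][24-49 ALLOC][50-57 FREE]
Op 8: e = malloc(16) -> e = NULL; heap: [0-4 ALLOC][5-16 ALLOC][17-23 FREE][24-49 ALLOC][50-57 FREE]
Free blocks: [7 8] total_free=15 largest=8 -> 100*(15-8)/15 = 700/15 ≈ 46.667 -> rounds to 47

Answer: 47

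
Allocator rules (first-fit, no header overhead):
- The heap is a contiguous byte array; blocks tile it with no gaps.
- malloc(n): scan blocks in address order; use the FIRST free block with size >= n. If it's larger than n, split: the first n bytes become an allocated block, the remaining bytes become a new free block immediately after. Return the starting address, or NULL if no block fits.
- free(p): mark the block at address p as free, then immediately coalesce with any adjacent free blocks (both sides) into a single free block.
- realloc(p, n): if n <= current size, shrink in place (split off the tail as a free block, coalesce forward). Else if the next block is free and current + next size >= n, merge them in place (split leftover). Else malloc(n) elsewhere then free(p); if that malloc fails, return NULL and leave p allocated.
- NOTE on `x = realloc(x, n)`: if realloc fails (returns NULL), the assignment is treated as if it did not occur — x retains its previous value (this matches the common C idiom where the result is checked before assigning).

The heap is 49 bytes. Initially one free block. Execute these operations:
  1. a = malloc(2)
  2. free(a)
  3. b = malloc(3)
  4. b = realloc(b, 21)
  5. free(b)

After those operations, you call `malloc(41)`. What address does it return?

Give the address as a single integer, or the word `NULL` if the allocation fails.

Op 1: a = malloc(2) -> a = 0; heap: [0-1 ALLOC][2-48 FREE]
Op 2: free(a) -> (freed a); heap: [0-48 FREE]
Op 3: b = malloc(3) -> b = 0; heap: [0-2 ALLOC][3-48 FREE]
Op 4: b = realloc(b, 21) -> b = 0; heap: [0-20 ALLOC][21-48 FREE]
Op 5: free(b) -> (freed b); heap: [0-48 FREE]
malloc(41): first-fit scan over [0-48 FREE] -> 0

Answer: 0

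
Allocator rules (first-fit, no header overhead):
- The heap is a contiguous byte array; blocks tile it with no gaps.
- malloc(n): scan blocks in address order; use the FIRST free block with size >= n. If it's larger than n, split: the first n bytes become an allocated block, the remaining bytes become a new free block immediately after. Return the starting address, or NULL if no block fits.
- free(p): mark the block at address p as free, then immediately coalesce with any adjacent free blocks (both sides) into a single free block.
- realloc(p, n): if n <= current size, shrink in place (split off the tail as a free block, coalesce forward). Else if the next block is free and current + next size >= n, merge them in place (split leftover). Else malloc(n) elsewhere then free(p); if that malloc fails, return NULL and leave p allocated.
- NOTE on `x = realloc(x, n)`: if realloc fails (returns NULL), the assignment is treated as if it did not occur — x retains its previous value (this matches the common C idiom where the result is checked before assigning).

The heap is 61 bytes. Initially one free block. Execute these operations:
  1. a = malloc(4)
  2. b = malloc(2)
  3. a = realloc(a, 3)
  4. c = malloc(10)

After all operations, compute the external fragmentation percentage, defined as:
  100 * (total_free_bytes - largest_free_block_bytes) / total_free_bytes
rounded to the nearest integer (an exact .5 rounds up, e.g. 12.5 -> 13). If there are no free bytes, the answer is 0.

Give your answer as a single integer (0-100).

Op 1: a = malloc(4) -> a = 0; heap: [0-3 ALLOC][4-60 FREE]
Op 2: b = malloc(2) -> b = 4; heap: [0-3 ALLOC][4-5 ALLOC][6-60 FREE]
Op 3: a = realloc(a, 3) -> a = 0; heap: [0-2 ALLOC][3-3 FREE][4-5 ALLOC][6-60 FREE]
Op 4: c = malloc(10) -> c = 6; heap: [0-2 ALLOC][3-3 FREE][4-5 ALLOC][6-15 ALLOC][16-60 FREE]
Free blocks: [1 45] total_free=46 largest=45 -> 100*(46-45)/46 = 100/46 ≈ 2.174 -> rounds to 2

Answer: 2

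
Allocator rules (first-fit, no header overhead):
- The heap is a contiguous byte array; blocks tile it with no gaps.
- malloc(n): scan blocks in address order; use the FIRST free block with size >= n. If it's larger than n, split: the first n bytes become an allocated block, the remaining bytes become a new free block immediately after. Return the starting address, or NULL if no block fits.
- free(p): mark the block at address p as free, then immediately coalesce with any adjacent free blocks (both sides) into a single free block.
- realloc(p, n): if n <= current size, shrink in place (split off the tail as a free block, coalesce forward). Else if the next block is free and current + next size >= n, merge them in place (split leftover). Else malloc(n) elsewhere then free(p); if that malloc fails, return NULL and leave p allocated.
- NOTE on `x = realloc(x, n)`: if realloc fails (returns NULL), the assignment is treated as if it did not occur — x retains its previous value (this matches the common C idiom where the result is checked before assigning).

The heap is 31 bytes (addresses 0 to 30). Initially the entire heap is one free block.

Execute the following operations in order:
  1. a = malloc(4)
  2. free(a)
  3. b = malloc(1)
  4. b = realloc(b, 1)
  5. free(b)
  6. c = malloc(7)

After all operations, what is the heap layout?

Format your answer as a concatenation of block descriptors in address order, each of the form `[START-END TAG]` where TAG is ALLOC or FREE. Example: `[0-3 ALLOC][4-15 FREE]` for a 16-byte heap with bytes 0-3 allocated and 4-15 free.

Answer: [0-6 ALLOC][7-30 FREE]

Derivation:
Op 1: a = malloc(4) -> a = 0; heap: [0-3 ALLOC][4-30 FREE]
Op 2: free(a) -> (freed a); heap: [0-30 FREE]
Op 3: b = malloc(1) -> b = 0; heap: [0-0 ALLOC][1-30 FREE]
Op 4: b = realloc(b, 1) -> b = 0; heap: [0-0 ALLOC][1-30 FREE]
Op 5: free(b) -> (freed b); heap: [0-30 FREE]
Op 6: c = malloc(7) -> c = 0; heap: [0-6 ALLOC][7-30 FREE]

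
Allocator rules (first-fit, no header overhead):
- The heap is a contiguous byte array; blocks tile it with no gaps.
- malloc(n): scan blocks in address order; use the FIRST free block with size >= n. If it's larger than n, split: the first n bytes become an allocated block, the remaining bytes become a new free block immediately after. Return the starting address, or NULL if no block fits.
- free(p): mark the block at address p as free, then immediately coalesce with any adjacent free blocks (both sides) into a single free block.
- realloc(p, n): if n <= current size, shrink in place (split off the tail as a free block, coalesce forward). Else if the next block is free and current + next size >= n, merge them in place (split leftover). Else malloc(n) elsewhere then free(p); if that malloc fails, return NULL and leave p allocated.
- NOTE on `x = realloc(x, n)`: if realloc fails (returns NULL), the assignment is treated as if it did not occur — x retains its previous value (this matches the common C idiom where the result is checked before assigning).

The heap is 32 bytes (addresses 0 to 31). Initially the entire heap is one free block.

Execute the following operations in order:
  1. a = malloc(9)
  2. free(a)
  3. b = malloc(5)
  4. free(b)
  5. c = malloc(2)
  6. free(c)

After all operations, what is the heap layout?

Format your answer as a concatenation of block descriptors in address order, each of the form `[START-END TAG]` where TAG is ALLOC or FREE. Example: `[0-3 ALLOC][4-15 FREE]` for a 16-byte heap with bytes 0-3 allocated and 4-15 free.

Answer: [0-31 FREE]

Derivation:
Op 1: a = malloc(9) -> a = 0; heap: [0-8 ALLOC][9-31 FREE]
Op 2: free(a) -> (freed a); heap: [0-31 FREE]
Op 3: b = malloc(5) -> b = 0; heap: [0-4 ALLOC][5-31 FREE]
Op 4: free(b) -> (freed b); heap: [0-31 FREE]
Op 5: c = malloc(2) -> c = 0; heap: [0-1 ALLOC][2-31 FREE]
Op 6: free(c) -> (freed c); heap: [0-31 FREE]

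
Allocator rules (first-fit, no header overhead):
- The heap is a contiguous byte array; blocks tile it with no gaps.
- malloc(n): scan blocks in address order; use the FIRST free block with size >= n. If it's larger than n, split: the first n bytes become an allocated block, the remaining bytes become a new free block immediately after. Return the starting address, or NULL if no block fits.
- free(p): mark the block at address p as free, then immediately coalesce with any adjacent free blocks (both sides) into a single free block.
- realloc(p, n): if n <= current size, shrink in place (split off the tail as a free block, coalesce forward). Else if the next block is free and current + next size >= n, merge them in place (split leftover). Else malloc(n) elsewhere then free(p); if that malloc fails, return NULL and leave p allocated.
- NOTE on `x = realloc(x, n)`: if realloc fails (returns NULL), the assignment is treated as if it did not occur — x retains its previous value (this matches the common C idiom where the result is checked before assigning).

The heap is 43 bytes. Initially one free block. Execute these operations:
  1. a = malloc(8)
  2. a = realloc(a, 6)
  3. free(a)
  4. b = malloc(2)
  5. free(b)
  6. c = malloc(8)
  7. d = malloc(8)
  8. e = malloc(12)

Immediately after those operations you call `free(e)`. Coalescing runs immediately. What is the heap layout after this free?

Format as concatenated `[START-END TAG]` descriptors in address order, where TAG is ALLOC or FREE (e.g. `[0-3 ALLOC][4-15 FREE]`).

Answer: [0-7 ALLOC][8-15 ALLOC][16-42 FREE]

Derivation:
Op 1: a = malloc(8) -> a = 0; heap: [0-7 ALLOC][8-42 FREE]
Op 2: a = realloc(a, 6) -> a = 0; heap: [0-5 ALLOC][6-42 FREE]
Op 3: free(a) -> (freed a); heap: [0-42 FREE]
Op 4: b = malloc(2) -> b = 0; heap: [0-1 ALLOC][2-42 FREE]
Op 5: free(b) -> (freed b); heap: [0-42 FREE]
Op 6: c = malloc(8) -> c = 0; heap: [0-7 ALLOC][8-42 FREE]
Op 7: d = malloc(8) -> d = 8; heap: [0-7 ALLOC][8-15 ALLOC][16-42 FREE]
Op 8: e = malloc(12) -> e = 16; heap: [0-7 ALLOC][8-15 ALLOC][16-27 ALLOC][28-42 FREE]
free(e): e = 16 -> block [16-27 ALLOC]; mark free, coalesce with adjacent free neighbors -> [0-7 ALLOC][8-15 ALLOC][16-42 FREE]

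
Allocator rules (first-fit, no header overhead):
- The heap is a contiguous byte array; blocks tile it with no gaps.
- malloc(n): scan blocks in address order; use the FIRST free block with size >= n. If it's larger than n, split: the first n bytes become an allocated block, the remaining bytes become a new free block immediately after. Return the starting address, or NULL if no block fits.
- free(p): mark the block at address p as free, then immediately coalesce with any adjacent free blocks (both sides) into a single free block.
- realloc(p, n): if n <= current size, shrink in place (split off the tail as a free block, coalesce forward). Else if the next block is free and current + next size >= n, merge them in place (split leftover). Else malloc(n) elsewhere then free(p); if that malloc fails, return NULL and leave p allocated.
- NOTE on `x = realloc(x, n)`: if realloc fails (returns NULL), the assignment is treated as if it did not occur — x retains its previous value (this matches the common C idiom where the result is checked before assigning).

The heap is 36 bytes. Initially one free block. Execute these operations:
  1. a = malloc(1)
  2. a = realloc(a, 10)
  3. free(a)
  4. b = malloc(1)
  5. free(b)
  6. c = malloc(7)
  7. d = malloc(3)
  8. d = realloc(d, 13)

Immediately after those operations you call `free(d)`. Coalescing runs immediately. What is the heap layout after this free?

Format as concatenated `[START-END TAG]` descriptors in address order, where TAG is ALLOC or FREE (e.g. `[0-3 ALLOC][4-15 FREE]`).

Op 1: a = malloc(1) -> a = 0; heap: [0-0 ALLOC][1-35 FREE]
Op 2: a = realloc(a, 10) -> a = 0; heap: [0-9 ALLOC][10-35 FREE]
Op 3: free(a) -> (freed a); heap: [0-35 FREE]
Op 4: b = malloc(1) -> b = 0; heap: [0-0 ALLOC][1-35 FREE]
Op 5: free(b) -> (freed b); heap: [0-35 FREE]
Op 6: c = malloc(7) -> c = 0; heap: [0-6 ALLOC][7-35 FREE]
Op 7: d = malloc(3) -> d = 7; heap: [0-6 ALLOC][7-9 ALLOC][10-35 FREE]
Op 8: d = realloc(d, 13) -> d = 7; heap: [0-6 ALLOC][7-19 ALLOC][20-35 FREE]
free(d): d = 7 -> block [7-19 ALLOC]; mark free, coalesce with adjacent free neighbors -> [0-6 ALLOC][7-35 FREE]

Answer: [0-6 ALLOC][7-35 FREE]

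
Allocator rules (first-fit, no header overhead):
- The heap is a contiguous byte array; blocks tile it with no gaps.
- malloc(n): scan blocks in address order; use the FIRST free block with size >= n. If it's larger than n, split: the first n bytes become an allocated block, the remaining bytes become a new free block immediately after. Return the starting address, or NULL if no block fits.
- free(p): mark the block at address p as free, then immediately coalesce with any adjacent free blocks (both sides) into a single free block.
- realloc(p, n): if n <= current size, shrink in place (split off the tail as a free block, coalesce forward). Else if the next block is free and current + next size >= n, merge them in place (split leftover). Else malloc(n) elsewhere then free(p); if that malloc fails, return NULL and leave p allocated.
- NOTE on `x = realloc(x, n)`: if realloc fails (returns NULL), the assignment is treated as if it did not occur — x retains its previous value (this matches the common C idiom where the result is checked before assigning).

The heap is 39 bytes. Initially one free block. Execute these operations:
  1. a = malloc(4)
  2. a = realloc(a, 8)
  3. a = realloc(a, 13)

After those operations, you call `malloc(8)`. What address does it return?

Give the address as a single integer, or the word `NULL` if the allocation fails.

Op 1: a = malloc(4) -> a = 0; heap: [0-3 ALLOC][4-38 FREE]
Op 2: a = realloc(a, 8) -> a = 0; heap: [0-7 ALLOC][8-38 FREE]
Op 3: a = realloc(a, 13) -> a = 0; heap: [0-12 ALLOC][13-38 FREE]
malloc(8): first-fit scan over [0-12 ALLOC][13-38 FREE] -> 13

Answer: 13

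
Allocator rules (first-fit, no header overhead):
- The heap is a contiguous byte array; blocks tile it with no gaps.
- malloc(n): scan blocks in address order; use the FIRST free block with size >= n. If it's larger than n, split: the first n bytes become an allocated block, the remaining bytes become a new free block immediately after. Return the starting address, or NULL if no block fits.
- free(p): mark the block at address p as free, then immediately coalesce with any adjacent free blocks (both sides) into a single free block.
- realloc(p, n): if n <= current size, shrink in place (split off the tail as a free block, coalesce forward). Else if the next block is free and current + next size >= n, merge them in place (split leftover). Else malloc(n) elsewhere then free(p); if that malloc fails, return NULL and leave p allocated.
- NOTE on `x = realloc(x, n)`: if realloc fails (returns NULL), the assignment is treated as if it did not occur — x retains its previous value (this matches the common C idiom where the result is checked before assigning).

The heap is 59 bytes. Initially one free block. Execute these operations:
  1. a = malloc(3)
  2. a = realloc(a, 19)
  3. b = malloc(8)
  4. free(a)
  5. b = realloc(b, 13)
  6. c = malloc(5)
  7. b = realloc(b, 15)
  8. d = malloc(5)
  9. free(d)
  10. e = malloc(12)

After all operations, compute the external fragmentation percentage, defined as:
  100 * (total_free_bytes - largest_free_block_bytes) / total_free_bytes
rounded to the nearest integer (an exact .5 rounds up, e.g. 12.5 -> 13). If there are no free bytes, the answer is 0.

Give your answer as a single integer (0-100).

Answer: 7

Derivation:
Op 1: a = malloc(3) -> a = 0; heap: [0-2 ALLOC][3-58 FREE]
Op 2: a = realloc(a, 19) -> a = 0; heap: [0-18 ALLOC][19-58 FREE]
Op 3: b = malloc(8) -> b = 19; heap: [0-18 ALLOC][19-26 ALLOC][27-58 FREE]
Op 4: free(a) -> (freed a); heap: [0-18 FREE][19-26 ALLOC][27-58 FREE]
Op 5: b = realloc(b, 13) -> b = 19; heap: [0-18 FREE][19-31 ALLOC][32-58 FREE]
Op 6: c = malloc(5) -> c = 0; heap: [0-4 ALLOC][5-18 FREE][19-31 ALLOC][32-58 FREE]
Op 7: b = realloc(b, 15) -> b = 19; heap: [0-4 ALLOC][5-18 FREE][19-33 ALLOC][34-58 FREE]
Op 8: d = malloc(5) -> d = 5; heap: [0-4 ALLOC][5-9 ALLOC][10-18 FREE][19-33 ALLOC][34-58 FREE]
Op 9: free(d) -> (freed d); heap: [0-4 ALLOC][5-18 FREE][19-33 ALLOC][34-58 FREE]
Op 10: e = malloc(12) -> e = 5; heap: [0-4 ALLOC][5-16 ALLOC][17-18 FREE][19-33 ALLOC][34-58 FREE]
Free blocks: [2 25] total_free=27 largest=25 -> 100*(27-25)/27 = 200/27 ≈ 7.407 -> rounds to 7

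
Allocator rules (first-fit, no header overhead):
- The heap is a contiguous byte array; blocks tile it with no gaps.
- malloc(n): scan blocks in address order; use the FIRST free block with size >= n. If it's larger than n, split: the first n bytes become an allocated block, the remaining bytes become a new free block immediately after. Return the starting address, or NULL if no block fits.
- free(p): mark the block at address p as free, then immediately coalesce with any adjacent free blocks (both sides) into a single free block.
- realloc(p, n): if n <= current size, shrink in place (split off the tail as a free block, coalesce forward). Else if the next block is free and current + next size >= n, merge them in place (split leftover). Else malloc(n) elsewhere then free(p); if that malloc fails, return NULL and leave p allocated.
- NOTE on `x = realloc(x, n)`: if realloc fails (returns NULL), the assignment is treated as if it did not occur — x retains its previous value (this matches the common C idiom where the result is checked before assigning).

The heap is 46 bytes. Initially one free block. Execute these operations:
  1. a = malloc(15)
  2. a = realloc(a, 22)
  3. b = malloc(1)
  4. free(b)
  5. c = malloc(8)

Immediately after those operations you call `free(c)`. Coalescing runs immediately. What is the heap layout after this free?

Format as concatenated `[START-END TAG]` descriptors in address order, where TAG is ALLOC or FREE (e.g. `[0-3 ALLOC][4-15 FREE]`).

Op 1: a = malloc(15) -> a = 0; heap: [0-14 ALLOC][15-45 FREE]
Op 2: a = realloc(a, 22) -> a = 0; heap: [0-21 ALLOC][22-45 FREE]
Op 3: b = malloc(1) -> b = 22; heap: [0-21 ALLOC][22-22 ALLOC][23-45 FREE]
Op 4: free(b) -> (freed b); heap: [0-21 ALLOC][22-45 FREE]
Op 5: c = malloc(8) -> c = 22; heap: [0-21 ALLOC][22-29 ALLOC][30-45 FREE]
free(c): c = 22 -> block [22-29 ALLOC]; mark free, coalesce with adjacent free neighbors -> [0-21 ALLOC][22-45 FREE]

Answer: [0-21 ALLOC][22-45 FREE]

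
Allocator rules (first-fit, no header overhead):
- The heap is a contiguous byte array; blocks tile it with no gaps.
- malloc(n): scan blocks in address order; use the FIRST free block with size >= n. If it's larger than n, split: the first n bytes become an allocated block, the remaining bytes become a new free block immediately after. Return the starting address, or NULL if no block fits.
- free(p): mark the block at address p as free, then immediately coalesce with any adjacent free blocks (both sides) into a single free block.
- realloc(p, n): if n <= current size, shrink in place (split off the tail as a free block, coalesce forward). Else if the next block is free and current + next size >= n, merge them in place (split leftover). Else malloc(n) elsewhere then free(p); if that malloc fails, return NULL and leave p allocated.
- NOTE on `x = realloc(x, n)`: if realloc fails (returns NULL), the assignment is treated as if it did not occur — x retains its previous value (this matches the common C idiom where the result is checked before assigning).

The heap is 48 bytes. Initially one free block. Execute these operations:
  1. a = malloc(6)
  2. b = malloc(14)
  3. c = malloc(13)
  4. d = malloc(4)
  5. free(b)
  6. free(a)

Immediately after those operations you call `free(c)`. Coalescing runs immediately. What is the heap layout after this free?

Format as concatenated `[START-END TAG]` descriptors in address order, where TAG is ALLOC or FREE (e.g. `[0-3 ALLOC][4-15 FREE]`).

Op 1: a = malloc(6) -> a = 0; heap: [0-5 ALLOC][6-47 FREE]
Op 2: b = malloc(14) -> b = 6; heap: [0-5 ALLOC][6-19 ALLOC][20-47 FREE]
Op 3: c = malloc(13) -> c = 20; heap: [0-5 ALLOC][6-19 ALLOC][20-32 ALLOC][33-47 FREE]
Op 4: d = malloc(4) -> d = 33; heap: [0-5 ALLOC][6-19 ALLOC][20-32 ALLOC][33-36 ALLOC][37-47 FREE]
Op 5: free(b) -> (freed b); heap: [0-5 ALLOC][6-19 FREE][20-32 ALLOC][33-36 ALLOC][37-47 FREE]
Op 6: free(a) -> (freed a); heap: [0-19 FREE][20-32 ALLOC][33-36 ALLOC][37-47 FREE]
free(c): c = 20 -> block [20-32 ALLOC]; mark free, coalesce with adjacent free neighbors -> [0-32 FREE][33-36 ALLOC][37-47 FREE]

Answer: [0-32 FREE][33-36 ALLOC][37-47 FREE]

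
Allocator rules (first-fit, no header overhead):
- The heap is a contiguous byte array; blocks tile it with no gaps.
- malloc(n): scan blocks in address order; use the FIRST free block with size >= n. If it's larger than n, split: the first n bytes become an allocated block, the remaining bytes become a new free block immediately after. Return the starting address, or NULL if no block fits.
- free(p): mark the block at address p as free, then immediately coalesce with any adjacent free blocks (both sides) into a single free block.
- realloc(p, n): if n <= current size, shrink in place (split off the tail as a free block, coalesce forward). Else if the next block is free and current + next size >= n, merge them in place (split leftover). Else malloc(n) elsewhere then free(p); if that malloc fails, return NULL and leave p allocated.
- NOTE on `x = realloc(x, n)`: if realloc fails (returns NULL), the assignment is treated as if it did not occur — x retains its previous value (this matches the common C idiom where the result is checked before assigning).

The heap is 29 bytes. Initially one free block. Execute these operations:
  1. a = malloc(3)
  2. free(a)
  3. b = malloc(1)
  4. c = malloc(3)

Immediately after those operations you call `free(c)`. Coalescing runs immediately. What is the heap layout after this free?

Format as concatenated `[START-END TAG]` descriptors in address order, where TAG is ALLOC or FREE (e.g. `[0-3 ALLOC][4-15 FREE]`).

Op 1: a = malloc(3) -> a = 0; heap: [0-2 ALLOC][3-28 FREE]
Op 2: free(a) -> (freed a); heap: [0-28 FREE]
Op 3: b = malloc(1) -> b = 0; heap: [0-0 ALLOC][1-28 FREE]
Op 4: c = malloc(3) -> c = 1; heap: [0-0 ALLOC][1-3 ALLOC][4-28 FREE]
free(c): c = 1 -> block [1-3 ALLOC]; mark free, coalesce with adjacent free neighbors -> [0-0 ALLOC][1-28 FREE]

Answer: [0-0 ALLOC][1-28 FREE]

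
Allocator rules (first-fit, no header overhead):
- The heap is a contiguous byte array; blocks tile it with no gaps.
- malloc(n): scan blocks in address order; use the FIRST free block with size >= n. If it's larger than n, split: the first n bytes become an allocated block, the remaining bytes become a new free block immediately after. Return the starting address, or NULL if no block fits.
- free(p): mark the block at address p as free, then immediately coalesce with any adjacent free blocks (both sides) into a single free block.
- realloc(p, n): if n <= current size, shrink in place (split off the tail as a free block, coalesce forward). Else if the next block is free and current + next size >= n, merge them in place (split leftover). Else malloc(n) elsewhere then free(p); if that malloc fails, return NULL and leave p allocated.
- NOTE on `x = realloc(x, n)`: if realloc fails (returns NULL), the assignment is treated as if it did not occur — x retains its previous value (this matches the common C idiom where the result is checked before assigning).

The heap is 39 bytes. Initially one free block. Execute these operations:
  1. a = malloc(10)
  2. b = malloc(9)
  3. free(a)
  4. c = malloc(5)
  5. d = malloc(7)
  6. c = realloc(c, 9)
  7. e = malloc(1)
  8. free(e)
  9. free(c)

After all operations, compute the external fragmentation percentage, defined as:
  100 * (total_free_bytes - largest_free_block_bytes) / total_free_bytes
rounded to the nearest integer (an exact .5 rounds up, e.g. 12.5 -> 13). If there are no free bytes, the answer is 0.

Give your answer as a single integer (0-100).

Op 1: a = malloc(10) -> a = 0; heap: [0-9 ALLOC][10-38 FREE]
Op 2: b = malloc(9) -> b = 10; heap: [0-9 ALLOC][10-18 ALLOC][19-38 FREE]
Op 3: free(a) -> (freed a); heap: [0-9 FREE][10-18 ALLOC][19-38 FREE]
Op 4: c = malloc(5) -> c = 0; heap: [0-4 ALLOC][5-9 FREE][10-18 ALLOC][19-38 FREE]
Op 5: d = malloc(7) -> d = 19; heap: [0-4 ALLOC][5-9 FREE][10-18 ALLOC][19-25 ALLOC][26-38 FREE]
Op 6: c = realloc(c, 9) -> c = 0; heap: [0-8 ALLOC][9-9 FREE][10-18 ALLOC][19-25 ALLOC][26-38 FREE]
Op 7: e = malloc(1) -> e = 9; heap: [0-8 ALLOC][9-9 ALLOC][10-18 ALLOC][19-25 ALLOC][26-38 FREE]
Op 8: free(e) -> (freed e); heap: [0-8 ALLOC][9-9 FREE][10-18 ALLOC][19-25 ALLOC][26-38 FREE]
Op 9: free(c) -> (freed c); heap: [0-9 FREE][10-18 ALLOC][19-25 ALLOC][26-38 FREE]
Free blocks: [10 13] total_free=23 largest=13 -> 100*(23-13)/23 = 1000/23 ≈ 43.478 -> rounds to 43

Answer: 43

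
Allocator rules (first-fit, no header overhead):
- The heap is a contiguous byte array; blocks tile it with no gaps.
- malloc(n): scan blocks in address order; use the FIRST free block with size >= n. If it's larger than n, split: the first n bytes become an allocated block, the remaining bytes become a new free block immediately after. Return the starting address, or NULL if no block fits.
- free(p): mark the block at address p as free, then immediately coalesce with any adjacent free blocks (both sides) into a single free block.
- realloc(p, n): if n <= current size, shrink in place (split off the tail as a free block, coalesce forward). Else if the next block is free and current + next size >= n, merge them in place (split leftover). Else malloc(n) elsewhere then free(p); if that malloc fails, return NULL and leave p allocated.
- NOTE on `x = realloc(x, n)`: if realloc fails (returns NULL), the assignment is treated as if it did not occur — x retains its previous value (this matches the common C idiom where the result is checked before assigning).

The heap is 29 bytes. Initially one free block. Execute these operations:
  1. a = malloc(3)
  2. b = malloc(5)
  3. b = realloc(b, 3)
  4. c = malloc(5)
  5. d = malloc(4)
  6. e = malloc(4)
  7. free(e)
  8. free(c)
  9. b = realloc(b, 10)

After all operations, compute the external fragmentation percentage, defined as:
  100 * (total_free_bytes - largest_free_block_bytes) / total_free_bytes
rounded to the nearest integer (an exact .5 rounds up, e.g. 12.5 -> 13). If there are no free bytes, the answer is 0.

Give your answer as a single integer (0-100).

Op 1: a = malloc(3) -> a = 0; heap: [0-2 ALLOC][3-28 FREE]
Op 2: b = malloc(5) -> b = 3; heap: [0-2 ALLOC][3-7 ALLOC][8-28 FREE]
Op 3: b = realloc(b, 3) -> b = 3; heap: [0-2 ALLOC][3-5 ALLOC][6-28 FREE]
Op 4: c = malloc(5) -> c = 6; heap: [0-2 ALLOC][3-5 ALLOC][6-10 ALLOC][11-28 FREE]
Op 5: d = malloc(4) -> d = 11; heap: [0-2 ALLOC][3-5 ALLOC][6-10 ALLOC][11-14 ALLOC][15-28 FREE]
Op 6: e = malloc(4) -> e = 15; heap: [0-2 ALLOC][3-5 ALLOC][6-10 ALLOC][11-14 ALLOC][15-18 ALLOC][19-28 FREE]
Op 7: free(e) -> (freed e); heap: [0-2 ALLOC][3-5 ALLOC][6-10 ALLOC][11-14 ALLOC][15-28 FREE]
Op 8: free(c) -> (freed c); heap: [0-2 ALLOC][3-5 ALLOC][6-10 FREE][11-14 ALLOC][15-28 FREE]
Op 9: b = realloc(b, 10) -> b = 15; heap: [0-2 ALLOC][3-10 FREE][11-14 ALLOC][15-24 ALLOC][25-28 FREE]
Free blocks: [8 4] total_free=12 largest=8 -> 100*(12-8)/12 = 400/12 ≈ 33.333 -> rounds to 33

Answer: 33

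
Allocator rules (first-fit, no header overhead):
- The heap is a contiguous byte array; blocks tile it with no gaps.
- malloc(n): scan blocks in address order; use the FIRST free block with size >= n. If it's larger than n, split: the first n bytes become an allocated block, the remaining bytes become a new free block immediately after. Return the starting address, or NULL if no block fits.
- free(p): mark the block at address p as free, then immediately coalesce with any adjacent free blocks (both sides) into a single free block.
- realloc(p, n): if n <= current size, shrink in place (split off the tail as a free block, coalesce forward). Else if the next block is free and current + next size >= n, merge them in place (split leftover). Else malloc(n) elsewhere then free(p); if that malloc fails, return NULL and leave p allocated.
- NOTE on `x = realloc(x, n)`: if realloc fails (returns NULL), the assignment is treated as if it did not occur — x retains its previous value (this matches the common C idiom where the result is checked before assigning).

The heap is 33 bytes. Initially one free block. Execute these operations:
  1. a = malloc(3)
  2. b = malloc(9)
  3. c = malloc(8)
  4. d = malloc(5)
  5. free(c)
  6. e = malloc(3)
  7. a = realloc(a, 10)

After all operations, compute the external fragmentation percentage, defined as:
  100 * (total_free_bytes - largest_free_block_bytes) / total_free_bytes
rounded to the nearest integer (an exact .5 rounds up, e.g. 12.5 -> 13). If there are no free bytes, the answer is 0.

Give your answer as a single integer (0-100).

Op 1: a = malloc(3) -> a = 0; heap: [0-2 ALLOC][3-32 FREE]
Op 2: b = malloc(9) -> b = 3; heap: [0-2 ALLOC][3-11 ALLOC][12-32 FREE]
Op 3: c = malloc(8) -> c = 12; heap: [0-2 ALLOC][3-11 ALLOC][12-19 ALLOC][20-32 FREE]
Op 4: d = malloc(5) -> d = 20; heap: [0-2 ALLOC][3-11 ALLOC][12-19 ALLOC][20-24 ALLOC][25-32 FREE]
Op 5: free(c) -> (freed c); heap: [0-2 ALLOC][3-11 ALLOC][12-19 FREE][20-24 ALLOC][25-32 FREE]
Op 6: e = malloc(3) -> e = 12; heap: [0-2 ALLOC][3-11 ALLOC][12-14 ALLOC][15-19 FREE][20-24 ALLOC][25-32 FREE]
Op 7: a = realloc(a, 10) -> NULL (a unchanged); heap: [0-2 ALLOC][3-11 ALLOC][12-14 ALLOC][15-19 FREE][20-24 ALLOC][25-32 FREE]
Free blocks: [5 8] total_free=13 largest=8 -> 100*(13-8)/13 = 500/13 ≈ 38.462 -> rounds to 38

Answer: 38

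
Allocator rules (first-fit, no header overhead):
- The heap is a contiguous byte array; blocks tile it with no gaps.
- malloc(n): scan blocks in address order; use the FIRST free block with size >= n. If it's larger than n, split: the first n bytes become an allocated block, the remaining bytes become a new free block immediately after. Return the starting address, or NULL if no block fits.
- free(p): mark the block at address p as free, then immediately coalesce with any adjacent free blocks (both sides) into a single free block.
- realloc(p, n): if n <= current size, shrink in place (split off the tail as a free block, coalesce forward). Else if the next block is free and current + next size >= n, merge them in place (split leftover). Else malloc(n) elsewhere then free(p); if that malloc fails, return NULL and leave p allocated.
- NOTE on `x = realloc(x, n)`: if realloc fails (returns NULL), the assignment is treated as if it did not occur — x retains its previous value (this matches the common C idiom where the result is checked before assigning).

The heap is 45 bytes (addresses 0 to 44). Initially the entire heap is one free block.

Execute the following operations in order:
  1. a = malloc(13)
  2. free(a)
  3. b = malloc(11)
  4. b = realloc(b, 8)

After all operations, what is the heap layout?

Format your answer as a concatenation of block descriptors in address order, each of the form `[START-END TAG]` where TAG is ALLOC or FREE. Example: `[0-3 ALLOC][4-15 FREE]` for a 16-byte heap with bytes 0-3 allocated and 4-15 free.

Answer: [0-7 ALLOC][8-44 FREE]

Derivation:
Op 1: a = malloc(13) -> a = 0; heap: [0-12 ALLOC][13-44 FREE]
Op 2: free(a) -> (freed a); heap: [0-44 FREE]
Op 3: b = malloc(11) -> b = 0; heap: [0-10 ALLOC][11-44 FREE]
Op 4: b = realloc(b, 8) -> b = 0; heap: [0-7 ALLOC][8-44 FREE]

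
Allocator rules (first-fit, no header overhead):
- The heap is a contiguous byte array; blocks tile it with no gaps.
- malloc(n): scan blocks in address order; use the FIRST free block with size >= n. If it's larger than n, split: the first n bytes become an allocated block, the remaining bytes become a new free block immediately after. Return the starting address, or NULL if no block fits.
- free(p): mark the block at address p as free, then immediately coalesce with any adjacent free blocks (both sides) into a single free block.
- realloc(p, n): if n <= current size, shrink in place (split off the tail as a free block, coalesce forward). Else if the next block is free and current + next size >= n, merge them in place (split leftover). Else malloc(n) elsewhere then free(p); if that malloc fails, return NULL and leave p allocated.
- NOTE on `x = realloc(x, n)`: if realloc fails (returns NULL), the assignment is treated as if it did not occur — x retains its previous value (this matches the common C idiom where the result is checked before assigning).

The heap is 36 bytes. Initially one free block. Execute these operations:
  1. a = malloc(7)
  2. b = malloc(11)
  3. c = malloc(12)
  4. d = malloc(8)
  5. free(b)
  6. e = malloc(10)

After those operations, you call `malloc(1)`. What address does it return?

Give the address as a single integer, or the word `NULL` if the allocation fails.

Answer: 17

Derivation:
Op 1: a = malloc(7) -> a = 0; heap: [0-6 ALLOC][7-35 FREE]
Op 2: b = malloc(11) -> b = 7; heap: [0-6 ALLOC][7-17 ALLOC][18-35 FREE]
Op 3: c = malloc(12) -> c = 18; heap: [0-6 ALLOC][7-17 ALLOC][18-29 ALLOC][30-35 FREE]
Op 4: d = malloc(8) -> d = NULL; heap: [0-6 ALLOC][7-17 ALLOC][18-29 ALLOC][30-35 FREE]
Op 5: free(b) -> (freed b); heap: [0-6 ALLOC][7-17 FREE][18-29 ALLOC][30-35 FREE]
Op 6: e = malloc(10) -> e = 7; heap: [0-6 ALLOC][7-16 ALLOC][17-17 FREE][18-29 ALLOC][30-35 FREE]
malloc(1): first-fit scan over [0-6 ALLOC][7-16 ALLOC][17-17 FREE][18-29 ALLOC][30-35 FREE] -> 17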